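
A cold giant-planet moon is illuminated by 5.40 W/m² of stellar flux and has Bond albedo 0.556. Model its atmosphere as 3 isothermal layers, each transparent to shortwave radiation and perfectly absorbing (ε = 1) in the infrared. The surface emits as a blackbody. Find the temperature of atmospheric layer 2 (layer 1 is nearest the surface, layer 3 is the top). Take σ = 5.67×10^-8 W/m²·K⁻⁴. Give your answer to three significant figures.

The effective emission temperature is T_e = [S(1−α)/(4σ)]^¼ = 57.02 K.
The net upward flux σT_e⁴ is constant between every pair of levels, so T_k⁴ = (N+1−k)T_e⁴.
With k = 2: T_2 = (3+1−2)^¼·57.02 K = 67.81 K.

67.8 kelvin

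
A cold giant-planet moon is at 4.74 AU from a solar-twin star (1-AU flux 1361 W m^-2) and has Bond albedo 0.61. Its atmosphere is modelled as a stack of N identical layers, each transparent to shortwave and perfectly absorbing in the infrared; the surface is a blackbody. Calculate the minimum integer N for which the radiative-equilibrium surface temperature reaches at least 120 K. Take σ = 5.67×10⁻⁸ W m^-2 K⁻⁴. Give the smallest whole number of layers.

By the inverse-square law, S = 1361/4.74² = 60.58 W m^-2.
The effective emission temperature is T_e = [S(1−α)/(4σ)]^¼ = 101.0 K.
T_s = (N+1)^(1/4)·T_e ≥ 120 K requires N+1 ≥ (T_s/T_e)⁴ = (120/101.0)⁴ = 1.991.
Rounding up, N = 1.

1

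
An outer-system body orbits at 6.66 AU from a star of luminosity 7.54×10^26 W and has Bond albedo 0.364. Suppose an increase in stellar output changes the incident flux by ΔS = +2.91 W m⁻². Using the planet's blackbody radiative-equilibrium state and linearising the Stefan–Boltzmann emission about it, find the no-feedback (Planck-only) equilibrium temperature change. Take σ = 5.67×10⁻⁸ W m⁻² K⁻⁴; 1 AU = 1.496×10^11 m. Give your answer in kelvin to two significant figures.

d = 6.66 × 1.496×10^11 m = 9.963×10^11 m.
Flux at the orbit: S = L/(4πd²) = 7.54×10^26/(4π·(9.96×10^11)²) = 60.44 W m⁻².
Reference equilibrium: T_e = [S(1−α)/(4σ)]^(1/4) = 114.1 K.
TOA radiative forcing: ΔF = (1−α)ΔS/4 = 0.636·(+2.91)/4 = 0.4627 W m⁻².
Planck response: λ_P = 4σT_e³ = 4·5.67×10⁻⁸·(114.1)³ = 0.3369 W m⁻²/K.
So ΔT₀ = 0.4627/0.3369 = 1.37 K.

1.4 K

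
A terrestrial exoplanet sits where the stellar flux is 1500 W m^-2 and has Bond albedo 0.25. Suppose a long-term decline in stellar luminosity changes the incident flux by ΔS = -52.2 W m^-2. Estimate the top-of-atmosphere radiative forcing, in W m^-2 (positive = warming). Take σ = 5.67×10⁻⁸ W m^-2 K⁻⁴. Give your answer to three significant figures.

ΔF = Δ[S(1−α)]/4 = (1−0.25)·-52.2/4 = -9.788 W m^-2.

-9.79 W m^-2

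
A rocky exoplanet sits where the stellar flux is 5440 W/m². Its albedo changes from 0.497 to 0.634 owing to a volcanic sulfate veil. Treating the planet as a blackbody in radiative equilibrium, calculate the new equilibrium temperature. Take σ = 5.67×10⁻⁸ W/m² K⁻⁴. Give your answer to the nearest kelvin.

306 K

T₂ = [S(1−α₂)/(4σ)]^(1/4) = [5440·0.366/(4σ)]^(1/4) = 306.1 K.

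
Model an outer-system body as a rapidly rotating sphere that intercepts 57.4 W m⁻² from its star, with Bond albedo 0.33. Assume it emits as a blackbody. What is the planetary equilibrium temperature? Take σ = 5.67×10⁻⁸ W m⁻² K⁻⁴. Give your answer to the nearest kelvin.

Averaging over the sphere, the absorbed flux is S(1−α)/4 = 9.614 W m⁻².
Balancing against σT⁴: T = (9.614/5.67×10⁻⁸)^(1/4) = 114.1 K.

114 kelvin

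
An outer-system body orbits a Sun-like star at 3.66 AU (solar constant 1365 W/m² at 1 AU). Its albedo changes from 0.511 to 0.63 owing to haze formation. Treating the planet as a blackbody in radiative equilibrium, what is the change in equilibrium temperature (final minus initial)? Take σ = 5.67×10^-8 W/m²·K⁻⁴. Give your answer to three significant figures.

-8.20 K

Flux at the orbit: S = 1365/(3.66)² = 101.9 W/m².
With α = 0.511, T₁ = 121.7 K.
With α = 0.63, T₂ = 113.5 K.
Change: 113.5 − 121.7 = -8.198 K.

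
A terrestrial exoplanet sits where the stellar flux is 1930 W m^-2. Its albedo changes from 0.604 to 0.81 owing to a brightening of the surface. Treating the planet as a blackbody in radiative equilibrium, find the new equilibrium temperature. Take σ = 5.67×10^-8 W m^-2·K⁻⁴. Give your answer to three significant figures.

201 K

New equilibrium: T₂ = [(1−0.81)·1930/(4σ)]^(1/4) = 200.5 K.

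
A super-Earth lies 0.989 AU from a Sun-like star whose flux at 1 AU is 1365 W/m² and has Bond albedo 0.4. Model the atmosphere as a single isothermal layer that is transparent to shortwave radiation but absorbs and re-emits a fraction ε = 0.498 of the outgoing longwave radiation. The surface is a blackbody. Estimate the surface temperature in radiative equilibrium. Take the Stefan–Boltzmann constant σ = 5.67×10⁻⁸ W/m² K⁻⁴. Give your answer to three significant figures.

Irradiance scales as 1/d², so S = 1365 W/m² × (1/0.989)² = 1396 W/m².
The planet radiates to space at T_e = [S(1−α)/(4σ)]^(1/4) = 246.5 K.
Surface balance with a leaky layer gives σT_s⁴ = σT_e⁴·2/(2−ε), so T_s = T_e·[2/(2−0.498)]^(1/4) = 264.8 K.

265 K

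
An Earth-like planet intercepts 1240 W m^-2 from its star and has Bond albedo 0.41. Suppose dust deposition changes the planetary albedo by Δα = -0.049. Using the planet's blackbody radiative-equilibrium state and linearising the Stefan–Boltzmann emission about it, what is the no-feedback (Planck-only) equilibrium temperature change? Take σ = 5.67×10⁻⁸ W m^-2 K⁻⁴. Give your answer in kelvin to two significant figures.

4.9 kelvin

Unperturbed T_e = [1240·(1−0.41)/(4σ)]^¼ = 238.3 K.
ΔF = −(S/4)Δα = −(1240/4)×(-0.049) = 15.19 W m^-2.
Planck response: λ_P = 4σT_e³ = 4·5.67×10⁻⁸·(238.3)³ = 3.070 W m^-2/K.
ΔT₀ = ΔF/λ_P = 15.19/3.070 = 4.95 K.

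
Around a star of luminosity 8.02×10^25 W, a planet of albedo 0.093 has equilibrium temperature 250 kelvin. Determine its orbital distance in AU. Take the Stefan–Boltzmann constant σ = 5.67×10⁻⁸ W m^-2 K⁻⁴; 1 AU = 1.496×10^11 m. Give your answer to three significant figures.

Required flux: S = 4σT⁴/(1−α) = 976.8 W m^-2.
S = L/(4πd²) → d = √(L/4πS) = √(8.02×10^25/(4π·976.8)) = 8.083×10^10 m = 0.5403 AU.

0.540 AU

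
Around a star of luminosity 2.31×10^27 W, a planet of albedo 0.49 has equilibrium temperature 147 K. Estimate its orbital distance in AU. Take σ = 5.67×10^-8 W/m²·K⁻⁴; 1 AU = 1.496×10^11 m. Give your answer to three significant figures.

6.29 AU

Required flux: S = 4σT⁴/(1−α) = 207.7 W/m².
From L = 4πd²S, d = √(2.31×10^27/(4π·207.7)) = 9.409×10^11 m = 6.289 AU.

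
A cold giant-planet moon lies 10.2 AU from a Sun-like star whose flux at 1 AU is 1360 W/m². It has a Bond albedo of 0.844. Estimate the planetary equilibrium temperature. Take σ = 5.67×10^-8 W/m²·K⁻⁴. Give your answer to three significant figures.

Irradiance scales as 1/d², so S = 1360 W/m² × (1/10.2)² = 13.07 W/m².
The planet absorbs (1−α)S over its disc πR² and re-emits over 4πR², so the mean absorbed flux is (1−0.844)·13.07/4 = 0.5098 W/m².
In equilibrium σT⁴ equals this, so T = 54.76 K.

54.8 K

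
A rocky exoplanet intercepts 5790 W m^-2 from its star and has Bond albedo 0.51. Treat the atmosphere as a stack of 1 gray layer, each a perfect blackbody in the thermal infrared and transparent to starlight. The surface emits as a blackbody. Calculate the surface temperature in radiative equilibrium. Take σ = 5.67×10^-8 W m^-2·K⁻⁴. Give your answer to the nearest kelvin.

398 K

OLR = S(1−α)/4 = 709.3 W m^-2; the top layer radiates at T_e = 334.4 K.
With N = 1 opaque layers, T_s = (N+1)^(1/4)·T_e = 2^(1/4)·334.4 = 397.7 K.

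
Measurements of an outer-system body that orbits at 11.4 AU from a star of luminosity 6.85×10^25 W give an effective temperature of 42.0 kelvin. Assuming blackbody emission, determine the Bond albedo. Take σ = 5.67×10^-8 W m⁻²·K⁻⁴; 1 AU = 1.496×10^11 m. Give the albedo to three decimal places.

Orbital distance: d = 11.4 AU = 1.705×10^12 m.
S = L/(4πd²) = 1.874 W m⁻².
Rearranging the radiative balance, α = 1 − 4σT⁴/S.
4σT⁴ = 4·5.67×10⁻⁸·(42.0)⁴ = 0.7057 W m⁻².
Hence α = 1 − 0.7057/1.874 = 0.6234.

0.623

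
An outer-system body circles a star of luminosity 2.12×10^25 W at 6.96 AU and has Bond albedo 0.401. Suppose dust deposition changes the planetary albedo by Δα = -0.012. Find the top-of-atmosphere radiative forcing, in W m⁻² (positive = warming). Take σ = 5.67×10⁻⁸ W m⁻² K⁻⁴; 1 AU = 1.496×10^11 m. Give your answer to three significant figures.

Orbital distance: d = 6.96 AU = 1.041×10^12 m.
Flux at the orbit: S = L/(4πd²) = 2.12×10^25/(4π·(1.04×10^12)²) = 1.556 W m⁻².
The change in absorbed flux is Δ[S(1−α)/4] = −SΔα/4 = 0.004668 W m⁻².

0.00467 W m⁻²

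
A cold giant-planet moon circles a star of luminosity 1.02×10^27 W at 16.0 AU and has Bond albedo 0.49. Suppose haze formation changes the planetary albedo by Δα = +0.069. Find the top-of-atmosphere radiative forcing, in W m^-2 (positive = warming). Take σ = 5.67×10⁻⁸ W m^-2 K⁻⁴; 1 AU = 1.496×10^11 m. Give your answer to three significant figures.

Orbital distance: d = 16.0 AU = 2.394×10^12 m.
Spreading L over a sphere of radius d: S = 1.02×10^27/(4π·2.39×10^12²) = 14.17 W m^-2.
ΔF = −(S/4)Δα = −(14.17/4)×(+0.069) = -0.2444 W m^-2.

-0.244 W m^-2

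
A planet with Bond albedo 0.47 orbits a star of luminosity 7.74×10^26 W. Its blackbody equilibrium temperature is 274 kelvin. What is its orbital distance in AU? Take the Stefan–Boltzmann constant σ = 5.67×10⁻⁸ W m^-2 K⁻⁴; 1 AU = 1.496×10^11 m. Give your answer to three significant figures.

Energy balance gives S = 4σT⁴/(1−α) = 2412 W m^-2.
Then d = [L/(4πS)]^(1/2) = 1.598×10^11 m, i.e. 1.068 AU.

1.07 AU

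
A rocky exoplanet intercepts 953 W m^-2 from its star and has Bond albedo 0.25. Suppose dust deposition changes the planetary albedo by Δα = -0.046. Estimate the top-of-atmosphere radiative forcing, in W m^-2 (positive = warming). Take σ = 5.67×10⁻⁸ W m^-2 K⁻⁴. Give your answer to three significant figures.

11.0 W m^-2

TOA radiative forcing: ΔF = −S·Δα/4 = −953.0·(-0.046)/4 = 10.96 W m^-2.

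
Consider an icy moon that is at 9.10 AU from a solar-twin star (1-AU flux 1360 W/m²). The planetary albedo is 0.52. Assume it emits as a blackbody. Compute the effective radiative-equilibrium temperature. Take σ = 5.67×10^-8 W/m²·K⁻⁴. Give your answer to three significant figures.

76.8 K

Flux at the orbit: S = 1360/(9.10)² = 16.42 W/m².
Averaging over the sphere, the absorbed flux is S(1−α)/4 = 1.971 W/m².
Set σT⁴ = 1.971 → T = (1.971/σ)^(1/4) = 76.78 K.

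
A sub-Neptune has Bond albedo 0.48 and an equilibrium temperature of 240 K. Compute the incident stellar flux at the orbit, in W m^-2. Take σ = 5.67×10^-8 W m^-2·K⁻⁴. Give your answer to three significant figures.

1450 W m^-2

Invert the energy balance for S: S = 4σT⁴/(1−α).
σT⁴ = 5.67×10⁻⁸·(240)⁴ = 188.1 W m^-2.
S = 4·188.1/0.52 = 1447 W m^-2.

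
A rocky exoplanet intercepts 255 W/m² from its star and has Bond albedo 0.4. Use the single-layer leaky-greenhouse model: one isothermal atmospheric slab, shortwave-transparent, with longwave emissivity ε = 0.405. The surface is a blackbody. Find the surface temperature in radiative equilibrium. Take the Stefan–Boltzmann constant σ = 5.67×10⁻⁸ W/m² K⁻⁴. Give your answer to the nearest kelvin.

Effective emission temperature (TOA balance): σT_e⁴ = S(1−α)/4 = 38.25 W/m² → T_e = 161.2 K.
For a single slab of emissivity ε, T_s⁴ = 2T_e⁴/(2−ε); thus T_s = 161.2·(1.254)^(1/4) = 170.5 K.

171 K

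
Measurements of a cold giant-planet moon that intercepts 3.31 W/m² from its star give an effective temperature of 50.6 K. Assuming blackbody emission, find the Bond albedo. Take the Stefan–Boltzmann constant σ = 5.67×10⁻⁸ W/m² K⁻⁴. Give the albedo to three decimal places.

Rearranging the radiative balance, α = 1 − 4σT⁴/S.
σT⁴ = 0.3717 W/m², so 4σT⁴ = 1.487 W/m².
1−α = 1.487/3.310 = 0.4492, so α = 0.5508.

0.551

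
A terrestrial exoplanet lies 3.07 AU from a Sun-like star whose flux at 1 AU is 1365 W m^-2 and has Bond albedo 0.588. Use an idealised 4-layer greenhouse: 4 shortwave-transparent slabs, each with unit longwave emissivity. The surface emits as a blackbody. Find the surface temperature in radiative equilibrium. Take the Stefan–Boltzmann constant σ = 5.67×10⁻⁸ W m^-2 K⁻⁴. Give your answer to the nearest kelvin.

190 kelvin

Irradiance scales as 1/d², so S = 1365 W m^-2 × (1/3.07)² = 144.8 W m^-2.
Top-of-atmosphere balance: σT_e⁴ = S(1−α)/4 = 14.92 W m^-2 → T_e = 127.4 K.
For an N-layer opaque stack, T_s⁴ = (N+1)T_e⁴, hence T_s = (5)^(1/4)×127.4 K = 190.4 K.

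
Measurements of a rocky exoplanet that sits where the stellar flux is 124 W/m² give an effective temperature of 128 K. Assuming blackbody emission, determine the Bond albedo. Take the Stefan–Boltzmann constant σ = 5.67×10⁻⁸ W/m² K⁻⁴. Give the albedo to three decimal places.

Rearranging the radiative balance, α = 1 − 4σT⁴/S.
σT⁴ = 15.22 W/m², so 4σT⁴ = 60.88 W/m².
1−α = 60.88/124.0 = 0.4910, so α = 0.5090.

0.509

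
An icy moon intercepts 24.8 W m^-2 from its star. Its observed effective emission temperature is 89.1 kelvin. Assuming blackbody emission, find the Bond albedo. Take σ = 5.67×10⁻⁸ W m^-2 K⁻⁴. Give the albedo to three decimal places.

From σT⁴ = S(1−α)/4 we invert for α: 1−α = 4σT⁴/S.
4σT⁴ = 4·5.67×10⁻⁸·(89.1)⁴ = 14.29 W m^-2.
1−α = 14.29/24.80 = 0.5764, so α = 0.4236.

0.424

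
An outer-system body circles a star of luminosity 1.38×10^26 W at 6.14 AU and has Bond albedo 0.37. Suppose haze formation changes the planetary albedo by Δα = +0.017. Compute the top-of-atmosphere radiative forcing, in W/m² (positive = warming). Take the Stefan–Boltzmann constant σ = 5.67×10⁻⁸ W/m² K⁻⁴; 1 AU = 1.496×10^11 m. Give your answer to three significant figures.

Orbital distance: d = 6.14 AU = 9.185×10^11 m.
Spreading L over a sphere of radius d: S = 1.38×10^26/(4π·9.19×10^11²) = 13.02 W/m².
The change in absorbed flux is Δ[S(1−α)/4] = −SΔα/4 = -0.05532 W/m².

-0.0553 W/m²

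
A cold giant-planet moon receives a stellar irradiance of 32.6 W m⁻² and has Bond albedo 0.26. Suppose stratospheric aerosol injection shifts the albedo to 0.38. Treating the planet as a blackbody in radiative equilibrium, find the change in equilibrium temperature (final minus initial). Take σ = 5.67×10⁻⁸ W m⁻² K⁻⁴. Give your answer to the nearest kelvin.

Initial: T₁ = [S(1−0.26)/(4σ)]^(1/4) = 101.6 K.
With α = 0.38, T₂ = 97.16 K.
ΔT = T₂ − T₁ = -4.394 K.

-4 K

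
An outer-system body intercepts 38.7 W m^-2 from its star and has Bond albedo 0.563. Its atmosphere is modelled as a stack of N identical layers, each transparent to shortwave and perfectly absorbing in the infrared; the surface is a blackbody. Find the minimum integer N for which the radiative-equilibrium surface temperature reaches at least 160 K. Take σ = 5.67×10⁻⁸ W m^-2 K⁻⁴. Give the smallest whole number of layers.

8

The effective emission temperature is T_e = [S(1−α)/(4σ)]^¼ = 92.93 K.
T_s = (N+1)^(1/4)·T_e ≥ 160 K requires N+1 ≥ (T_s/T_e)⁴ = (160/92.93)⁴ = 8.789.
Rounding up, N = 8.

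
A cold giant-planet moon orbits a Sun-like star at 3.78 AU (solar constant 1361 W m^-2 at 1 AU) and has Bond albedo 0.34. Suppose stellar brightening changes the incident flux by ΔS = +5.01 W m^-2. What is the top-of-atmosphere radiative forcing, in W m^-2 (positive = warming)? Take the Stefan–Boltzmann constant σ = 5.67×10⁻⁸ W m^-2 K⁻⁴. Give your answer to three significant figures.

0.827 W m^-2

Flux at the orbit: S = 1361/(3.78)² = 95.25 W m^-2.
TOA radiative forcing: ΔF = (1−α)ΔS/4 = 0.66·(+5.01)/4 = 0.8266 W m^-2.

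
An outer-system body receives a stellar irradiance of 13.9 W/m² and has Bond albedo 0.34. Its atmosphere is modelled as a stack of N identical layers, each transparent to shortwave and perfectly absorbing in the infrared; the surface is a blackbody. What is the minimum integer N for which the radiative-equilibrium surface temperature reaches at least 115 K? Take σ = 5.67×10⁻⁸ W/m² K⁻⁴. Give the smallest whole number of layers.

The effective emission temperature is T_e = [S(1−α)/(4σ)]^¼ = 79.75 K.
Since T_s⁴ = (N+1)T_e⁴, we need N ≥ (T_s/T_e)⁴ − 1 = 3.324.
The minimum whole number is N = 4.

4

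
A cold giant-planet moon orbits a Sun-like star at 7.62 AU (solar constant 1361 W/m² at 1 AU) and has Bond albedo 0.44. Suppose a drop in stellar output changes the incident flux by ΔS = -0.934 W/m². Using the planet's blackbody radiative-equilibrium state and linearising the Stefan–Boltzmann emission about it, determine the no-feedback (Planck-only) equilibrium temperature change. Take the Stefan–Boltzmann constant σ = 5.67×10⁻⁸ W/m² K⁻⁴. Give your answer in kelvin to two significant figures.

-0.87 K

Flux at the orbit: S = 1361/(7.62)² = 23.44 W/m².
Reference equilibrium: T_e = [S(1−α)/(4σ)]^(1/4) = 87.22 K.
ΔF = Δ[S(1−α)]/4 = (1−0.44)·-0.934/4 = -0.1308 W/m².
Planck response: λ_P = 4σT_e³ = 4·5.67×10⁻⁸·(87.22)³ = 0.1505 W/m²/K.
So ΔT₀ = -0.1308/0.1505 = -0.869 K.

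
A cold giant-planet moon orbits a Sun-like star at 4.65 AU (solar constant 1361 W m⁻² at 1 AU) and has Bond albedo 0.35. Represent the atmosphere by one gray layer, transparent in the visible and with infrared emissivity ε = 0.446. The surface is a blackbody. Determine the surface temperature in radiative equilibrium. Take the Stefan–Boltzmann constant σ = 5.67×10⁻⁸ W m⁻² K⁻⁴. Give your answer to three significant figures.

123 K

Flux at the orbit: S = 1361/(4.65)² = 62.94 W m⁻².
The planet radiates to space at T_e = [S(1−α)/(4σ)]^(1/4) = 115.9 K.
Surface balance with a leaky layer gives σT_s⁴ = σT_e⁴·2/(2−ε), so T_s = T_e·[2/(2−0.446)]^(1/4) = 123.4 K.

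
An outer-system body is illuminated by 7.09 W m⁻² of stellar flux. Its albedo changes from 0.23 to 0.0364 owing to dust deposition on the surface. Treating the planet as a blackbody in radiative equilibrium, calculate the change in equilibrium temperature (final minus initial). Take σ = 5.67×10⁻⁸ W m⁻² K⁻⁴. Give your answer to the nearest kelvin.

4 K

Initial: T₁ = [S(1−0.23)/(4σ)]^(1/4) = 70.04 K.
With α = 0.0364, T₂ = 74.08 K.
Change: 74.08 − 70.04 = 4.040 K.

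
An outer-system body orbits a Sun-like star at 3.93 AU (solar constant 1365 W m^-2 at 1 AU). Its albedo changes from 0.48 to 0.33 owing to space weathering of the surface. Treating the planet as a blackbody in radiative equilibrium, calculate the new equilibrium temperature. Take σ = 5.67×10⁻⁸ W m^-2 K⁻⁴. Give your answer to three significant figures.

Flux at the orbit: S = 1365/(3.93)² = 88.38 W m^-2.
T₂ = [S(1−α₂)/(4σ)]^(1/4) = [88.38·0.67/(4σ)]^(1/4) = 127.1 K.

127 K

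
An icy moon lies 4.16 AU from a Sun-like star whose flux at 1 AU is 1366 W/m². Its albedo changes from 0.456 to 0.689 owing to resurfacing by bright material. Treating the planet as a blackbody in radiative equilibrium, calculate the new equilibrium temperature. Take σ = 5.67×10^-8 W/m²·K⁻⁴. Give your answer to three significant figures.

Irradiance scales as 1/d², so S = 1366 W/m² × (1/4.16)² = 78.93 W/m².
T₂ = [S(1−α₂)/(4σ)]^(1/4) = [78.93·0.311/(4σ)]^(1/4) = 102.0 K.

102 K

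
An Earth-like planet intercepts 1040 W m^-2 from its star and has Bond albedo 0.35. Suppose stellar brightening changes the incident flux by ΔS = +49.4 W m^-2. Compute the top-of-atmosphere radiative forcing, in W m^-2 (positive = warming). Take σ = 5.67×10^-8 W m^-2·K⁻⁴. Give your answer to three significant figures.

TOA radiative forcing: ΔF = (1−α)ΔS/4 = 0.65·(+49.4)/4 = 8.027 W m^-2.

8.03 W m^-2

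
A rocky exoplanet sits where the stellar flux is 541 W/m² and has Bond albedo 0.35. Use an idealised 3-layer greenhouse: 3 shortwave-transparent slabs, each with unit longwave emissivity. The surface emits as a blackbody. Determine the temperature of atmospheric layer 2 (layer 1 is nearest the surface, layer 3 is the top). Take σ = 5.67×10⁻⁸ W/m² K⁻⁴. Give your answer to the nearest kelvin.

236 K

Top-of-atmosphere balance: σT_e⁴ = S(1−α)/4 = 87.91 W/m² → T_e = 198.4 K.
The net upward flux σT_e⁴ is constant between every pair of levels, so T_k⁴ = (N+1−k)T_e⁴.
T_2 = (2)^(1/4)·198.4 = 236.0 K.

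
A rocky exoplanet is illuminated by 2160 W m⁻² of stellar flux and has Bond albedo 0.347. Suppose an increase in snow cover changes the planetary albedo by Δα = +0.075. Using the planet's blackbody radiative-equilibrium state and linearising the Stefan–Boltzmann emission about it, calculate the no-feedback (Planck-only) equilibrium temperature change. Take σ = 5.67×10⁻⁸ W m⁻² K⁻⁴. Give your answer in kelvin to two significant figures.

-8.1 K

The baseline emission temperature is T_e = 280.8 K.
ΔF = −(S/4)Δα = −(2160/4)×(+0.075) = -40.50 W m⁻².
Planck response: λ_P = 4σT_e³ = 4·5.67×10⁻⁸·(280.8)³ = 5.023 W m⁻²/K.
Hence the no-feedback warming is ΔF/(4σT_e³) = -8.06 K.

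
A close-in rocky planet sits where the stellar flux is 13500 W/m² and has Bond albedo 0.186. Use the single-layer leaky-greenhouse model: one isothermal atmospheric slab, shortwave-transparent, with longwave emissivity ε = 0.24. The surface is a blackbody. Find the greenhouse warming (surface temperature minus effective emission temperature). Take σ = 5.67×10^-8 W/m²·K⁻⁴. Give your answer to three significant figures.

Effective emission temperature (TOA balance): σT_e⁴ = S(1−α)/4 = 2747 W/m² → T_e = 469.2 K.
The surface balance (absorbed SW + ε·downward IR = σT_s⁴) with T_a⁴ = T_s⁴/2 reduces to T_s = T_e·[2/(2−ε)]^¼ = 484.4 K.
Greenhouse warming: T_s − T_e = 15.24 K.

15.2 kelvin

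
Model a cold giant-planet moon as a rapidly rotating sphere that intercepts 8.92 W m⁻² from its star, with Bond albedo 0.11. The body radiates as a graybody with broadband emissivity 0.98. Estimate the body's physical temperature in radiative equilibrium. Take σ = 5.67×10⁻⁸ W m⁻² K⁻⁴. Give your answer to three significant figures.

The planet absorbs (1−α)S over its disc πR² and re-emits over 4πR², so the mean absorbed flux is (1−0.11)·8.920/4 = 1.985 W m⁻².
Equating to εσT⁴ with ε = 0.98: T = (1.985/0.98σ)^(1/4) = 77.31 K.

77.3 K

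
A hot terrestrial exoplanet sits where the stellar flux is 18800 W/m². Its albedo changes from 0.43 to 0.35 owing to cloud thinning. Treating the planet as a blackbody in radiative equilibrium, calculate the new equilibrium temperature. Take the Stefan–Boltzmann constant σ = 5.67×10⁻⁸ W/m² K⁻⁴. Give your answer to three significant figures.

T₂ = [S(1−α₂)/(4σ)]^(1/4) = [18800·0.65/(4σ)]^(1/4) = 481.8 K.

482 K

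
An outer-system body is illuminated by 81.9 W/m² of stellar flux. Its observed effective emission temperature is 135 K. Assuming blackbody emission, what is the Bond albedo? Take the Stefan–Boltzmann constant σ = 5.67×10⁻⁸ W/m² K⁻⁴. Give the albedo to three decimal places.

From σT⁴ = S(1−α)/4 we invert for α: 1−α = 4σT⁴/S.
4σT⁴ = 4·5.67×10⁻⁸·(135)⁴ = 75.33 W/m².
Hence α = 1 − 75.33/81.90 = 0.0802.

0.080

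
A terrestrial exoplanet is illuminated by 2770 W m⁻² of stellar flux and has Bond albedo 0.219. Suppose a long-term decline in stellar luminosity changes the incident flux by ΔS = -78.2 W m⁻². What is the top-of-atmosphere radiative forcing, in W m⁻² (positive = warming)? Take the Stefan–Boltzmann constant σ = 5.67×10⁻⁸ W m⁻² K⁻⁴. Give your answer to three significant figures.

TOA radiative forcing: ΔF = (1−α)ΔS/4 = 0.781·(-78.2)/4 = -15.27 W m⁻².

-15.3 W m⁻²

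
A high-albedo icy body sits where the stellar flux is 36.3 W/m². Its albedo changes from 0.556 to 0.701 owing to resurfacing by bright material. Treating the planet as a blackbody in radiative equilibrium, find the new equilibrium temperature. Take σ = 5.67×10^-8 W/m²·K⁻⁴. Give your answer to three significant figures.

83.2 K

New equilibrium: T₂ = [(1−0.701)·36.30/(4σ)]^(1/4) = 83.17 K.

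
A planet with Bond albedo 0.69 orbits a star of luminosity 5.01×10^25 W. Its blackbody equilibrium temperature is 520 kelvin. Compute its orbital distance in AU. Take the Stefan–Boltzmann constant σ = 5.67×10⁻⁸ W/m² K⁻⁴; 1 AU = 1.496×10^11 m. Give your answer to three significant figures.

Required flux: S = 4σT⁴/(1−α) = 53490 W/m².
Then d = [L/(4πS)]^(1/2) = 8.633×10^9 m, i.e. 0.05771 AU.

0.0577 AU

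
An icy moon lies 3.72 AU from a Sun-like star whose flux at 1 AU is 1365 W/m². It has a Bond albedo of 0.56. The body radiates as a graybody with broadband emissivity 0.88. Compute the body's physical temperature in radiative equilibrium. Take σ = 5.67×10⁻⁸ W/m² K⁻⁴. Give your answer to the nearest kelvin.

121 K

By the inverse-square law, S = 1365/3.72² = 98.64 W/m².
The planet absorbs (1−α)S over its disc πR² and re-emits over 4πR², so the mean absorbed flux is (1−0.56)·98.64/4 = 10.85 W/m².
Equating to εσT⁴ with ε = 0.88: T = (10.85/0.88σ)^(1/4) = 121.4 K.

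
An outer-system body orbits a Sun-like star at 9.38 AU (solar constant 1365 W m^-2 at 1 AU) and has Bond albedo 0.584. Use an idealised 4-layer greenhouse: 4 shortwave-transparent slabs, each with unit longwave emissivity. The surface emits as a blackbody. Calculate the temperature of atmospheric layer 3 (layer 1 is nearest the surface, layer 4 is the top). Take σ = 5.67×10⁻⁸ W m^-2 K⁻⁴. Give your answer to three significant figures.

Flux at the orbit: S = 1365/(9.38)² = 15.51 W m^-2.
The effective emission temperature is T_e = [S(1−α)/(4σ)]^¼ = 73.04 K.
Each opaque layer satisfies 2T_j⁴ = T_{j−1}⁴ + T_{j+1}⁴, giving T_k⁴ = (N+1−k)T_e⁴.
T_3 = (2)^(1/4)·73.04 = 86.86 K.

86.9 K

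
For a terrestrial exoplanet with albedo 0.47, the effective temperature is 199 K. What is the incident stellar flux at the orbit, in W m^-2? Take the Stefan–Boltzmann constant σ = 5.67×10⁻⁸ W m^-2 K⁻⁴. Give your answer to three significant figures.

671 W m^-2

From S(1−α)/4 = σT⁴: S = 4σT⁴/(1−α).
The emitted flux is σT⁴ = 88.92 W m^-2.
S = 4·88.92/0.53 = 671.1 W m^-2.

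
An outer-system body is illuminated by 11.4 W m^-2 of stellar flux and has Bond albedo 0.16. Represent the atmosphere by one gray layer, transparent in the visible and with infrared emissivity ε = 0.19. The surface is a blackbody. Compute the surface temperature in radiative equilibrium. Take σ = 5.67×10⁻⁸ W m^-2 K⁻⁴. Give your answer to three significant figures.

82.6 K

At the top of the atmosphere, σT_e⁴ = S(1−α)/4 = 2.394 W m^-2, giving T_e = 80.61 K.
Surface balance with a leaky layer gives σT_s⁴ = σT_e⁴·2/(2−ε), so T_s = T_e·[2/(2−0.19)]^(1/4) = 82.65 K.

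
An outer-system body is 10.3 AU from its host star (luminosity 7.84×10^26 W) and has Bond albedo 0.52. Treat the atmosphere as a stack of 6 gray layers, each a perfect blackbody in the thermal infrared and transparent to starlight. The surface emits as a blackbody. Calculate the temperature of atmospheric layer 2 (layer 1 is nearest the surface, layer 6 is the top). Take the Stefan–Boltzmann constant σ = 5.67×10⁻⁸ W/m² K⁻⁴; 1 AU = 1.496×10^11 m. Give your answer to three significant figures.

129 kelvin

d = 10.3 × 1.496×10^11 m = 1.541×10^12 m.
Flux at the orbit: S = L/(4πd²) = 7.84×10^26/(4π·(1.54×10^12)²) = 26.28 W/m².
OLR = S(1−α)/4 = 3.153 W/m²; the top layer radiates at T_e = 86.36 K.
The net upward flux σT_e⁴ is constant between every pair of levels, so T_k⁴ = (N+1−k)T_e⁴.
With k = 2: T_2 = (6+1−2)^¼·86.36 K = 129.1 K.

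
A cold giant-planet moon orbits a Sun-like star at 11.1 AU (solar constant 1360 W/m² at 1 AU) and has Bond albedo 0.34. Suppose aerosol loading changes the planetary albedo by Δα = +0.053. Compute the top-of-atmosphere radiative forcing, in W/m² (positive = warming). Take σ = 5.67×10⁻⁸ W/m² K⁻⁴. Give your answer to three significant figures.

-0.146 W/m²

Flux at the orbit: S = 1360/(11.1)² = 11.04 W/m².
ΔF = −(S/4)Δα = −(11.04/4)×(+0.053) = -0.1463 W/m².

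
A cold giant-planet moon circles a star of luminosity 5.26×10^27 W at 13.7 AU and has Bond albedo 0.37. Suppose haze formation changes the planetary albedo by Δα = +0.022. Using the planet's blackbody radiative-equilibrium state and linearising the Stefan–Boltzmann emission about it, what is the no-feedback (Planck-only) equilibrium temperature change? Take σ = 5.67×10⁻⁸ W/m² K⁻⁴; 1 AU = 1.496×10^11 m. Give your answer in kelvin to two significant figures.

-1.1 K

Orbital distance: d = 13.7 AU = 2.050×10^12 m.
Flux at the orbit: S = L/(4πd²) = 5.26×10^27/(4π·(2.05×10^12)²) = 99.65 W/m².
The baseline emission temperature is T_e = 129.0 K.
TOA radiative forcing: ΔF = −S·Δα/4 = −99.65·(+0.022)/4 = -0.5481 W/m².
The Planck feedback parameter is 4σT_e³ = 0.4867 W/m²/K.
ΔT₀ = ΔF/λ_P = -0.5481/0.4867 = -1.13 K.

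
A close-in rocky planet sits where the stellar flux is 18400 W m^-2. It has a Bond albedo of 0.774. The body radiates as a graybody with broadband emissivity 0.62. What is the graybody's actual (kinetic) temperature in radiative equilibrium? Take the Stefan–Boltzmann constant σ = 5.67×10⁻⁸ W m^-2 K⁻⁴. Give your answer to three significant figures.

415 K

Averaging over the sphere, the absorbed flux is S(1−α)/4 = 1040 W m^-2.
Radiative balance εσT⁴ = 1040 gives T = [1040/(0.62·σ)]^(1/4) = 414.7 K.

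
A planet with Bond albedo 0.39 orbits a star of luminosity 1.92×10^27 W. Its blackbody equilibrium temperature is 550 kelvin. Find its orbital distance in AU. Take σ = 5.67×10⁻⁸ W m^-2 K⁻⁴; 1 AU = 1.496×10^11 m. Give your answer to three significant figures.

0.448 AU

Required flux: S = 4σT⁴/(1−α) = 34020 W m^-2.
From L = 4πd²S, d = √(1.92×10^27/(4π·34020)) = 6.701×10^10 m = 0.4480 AU.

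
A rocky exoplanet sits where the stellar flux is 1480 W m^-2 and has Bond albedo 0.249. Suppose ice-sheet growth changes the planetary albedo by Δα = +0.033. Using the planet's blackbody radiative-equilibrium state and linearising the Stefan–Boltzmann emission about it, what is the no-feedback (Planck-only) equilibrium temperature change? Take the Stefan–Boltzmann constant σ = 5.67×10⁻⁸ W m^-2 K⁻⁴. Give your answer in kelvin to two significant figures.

-2.9 kelvin

Reference equilibrium: T_e = [S(1−α)/(4σ)]^(1/4) = 264.6 K.
ΔF = −(S/4)Δα = −(1480/4)×(+0.033) = -12.21 W m^-2.
Linearising σT⁴ gives d(σT⁴)/dT = 4σT_e³ = 4.201 W m^-2 per K.
ΔT₀ = ΔF/λ_P = -12.21/4.201 = -2.91 K.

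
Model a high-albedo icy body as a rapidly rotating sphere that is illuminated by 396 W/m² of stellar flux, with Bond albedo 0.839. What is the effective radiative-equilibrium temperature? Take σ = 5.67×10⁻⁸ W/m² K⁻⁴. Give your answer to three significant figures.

129 kelvin

Absorbed flux (global mean): S(1−α)/4 = 396.0·0.161/4 = 15.94 W/m².
Balancing against σT⁴: T = (15.94/5.67×10⁻⁸)^(1/4) = 129.5 K.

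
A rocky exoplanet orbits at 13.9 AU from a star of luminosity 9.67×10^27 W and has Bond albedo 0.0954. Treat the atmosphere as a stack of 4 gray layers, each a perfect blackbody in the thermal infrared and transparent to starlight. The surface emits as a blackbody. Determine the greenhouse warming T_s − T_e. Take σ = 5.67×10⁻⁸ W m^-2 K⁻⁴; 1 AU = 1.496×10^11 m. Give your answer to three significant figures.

d = 13.9 × 1.496×10^11 m = 2.079×10^12 m.
Spreading L over a sphere of radius d: S = 9.67×10^27/(4π·2.08×10^12²) = 178.0 W m^-2.
Top-of-atmosphere balance: σT_e⁴ = S(1−α)/4 = 40.25 W m^-2 → T_e = 163.2 K.
Surface: T_s = (5)^¼·T_e = 244.1 K.
So the greenhouse effect raises the surface by 244.1 − 163.2 = 80.85 K.

80.9 K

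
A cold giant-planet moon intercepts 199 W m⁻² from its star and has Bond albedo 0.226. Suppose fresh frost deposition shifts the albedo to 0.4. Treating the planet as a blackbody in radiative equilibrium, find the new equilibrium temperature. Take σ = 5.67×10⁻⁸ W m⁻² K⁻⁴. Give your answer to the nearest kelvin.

T₂ = [S(1−α₂)/(4σ)]^(1/4) = [199.0·0.6/(4σ)]^(1/4) = 151.5 K.

151 kelvin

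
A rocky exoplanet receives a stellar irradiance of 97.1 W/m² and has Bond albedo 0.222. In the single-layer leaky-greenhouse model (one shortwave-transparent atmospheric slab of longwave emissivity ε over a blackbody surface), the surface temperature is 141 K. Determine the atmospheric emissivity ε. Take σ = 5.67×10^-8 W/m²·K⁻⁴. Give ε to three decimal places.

TOA balance gives T_e = 135.1 K.
Since (2−ε)/2 = (T_e/T_s)⁴ = 0.8427, ε = 0.3146.

0.315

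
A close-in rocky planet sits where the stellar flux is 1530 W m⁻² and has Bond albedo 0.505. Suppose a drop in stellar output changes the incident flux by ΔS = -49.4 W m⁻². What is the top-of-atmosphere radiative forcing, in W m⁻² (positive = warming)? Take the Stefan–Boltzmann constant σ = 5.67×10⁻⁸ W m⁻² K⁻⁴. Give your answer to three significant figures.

ΔF = Δ[S(1−α)]/4 = (1−0.505)·-49.4/4 = -6.113 W m⁻².

-6.11 W m⁻²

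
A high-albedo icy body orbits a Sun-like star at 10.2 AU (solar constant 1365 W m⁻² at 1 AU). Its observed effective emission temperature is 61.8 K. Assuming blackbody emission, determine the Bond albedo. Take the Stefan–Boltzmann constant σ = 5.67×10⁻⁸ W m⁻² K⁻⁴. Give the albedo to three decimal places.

Flux at the orbit: S = 1365/(10.2)² = 13.12 W m⁻².
Rearranging the radiative balance, α = 1 − 4σT⁴/S.
4σT⁴ = 4·5.67×10⁻⁸·(61.8)⁴ = 3.308 W m⁻².
1−α = 3.308/13.12 = 0.2522, so α = 0.7478.

0.748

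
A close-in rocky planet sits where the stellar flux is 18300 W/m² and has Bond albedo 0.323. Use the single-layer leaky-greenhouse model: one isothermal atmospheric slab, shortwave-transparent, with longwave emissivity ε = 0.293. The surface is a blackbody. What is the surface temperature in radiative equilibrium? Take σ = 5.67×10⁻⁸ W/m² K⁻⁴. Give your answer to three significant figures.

503 K

At the top of the atmosphere, σT_e⁴ = S(1−α)/4 = 3097 W/m², giving T_e = 483.4 K.
Surface balance with a leaky layer gives σT_s⁴ = σT_e⁴·2/(2−ε), so T_s = T_e·[2/(2−0.293)]^(1/4) = 503.0 K.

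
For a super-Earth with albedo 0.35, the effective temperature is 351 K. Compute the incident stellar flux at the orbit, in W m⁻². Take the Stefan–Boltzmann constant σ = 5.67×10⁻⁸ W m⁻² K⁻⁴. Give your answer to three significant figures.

Invert the energy balance for S: S = 4σT⁴/(1−α).
The emitted flux is σT⁴ = 860.6 W m⁻².
So S = 4×860.6/(1−0.35) = 5296 W m⁻².

5300 W m⁻²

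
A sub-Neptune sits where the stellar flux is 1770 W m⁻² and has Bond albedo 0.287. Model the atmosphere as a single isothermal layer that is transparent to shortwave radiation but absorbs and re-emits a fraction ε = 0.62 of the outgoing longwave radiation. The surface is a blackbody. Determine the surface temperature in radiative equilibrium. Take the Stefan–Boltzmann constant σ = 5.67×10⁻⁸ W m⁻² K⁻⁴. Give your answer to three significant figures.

300 K

At the top of the atmosphere, σT_e⁴ = S(1−α)/4 = 315.5 W m⁻², giving T_e = 273.1 K.
The surface balance (absorbed SW + ε·downward IR = σT_s⁴) with T_a⁴ = T_s⁴/2 reduces to T_s = T_e·[2/(2−ε)]^¼ = 299.7 K.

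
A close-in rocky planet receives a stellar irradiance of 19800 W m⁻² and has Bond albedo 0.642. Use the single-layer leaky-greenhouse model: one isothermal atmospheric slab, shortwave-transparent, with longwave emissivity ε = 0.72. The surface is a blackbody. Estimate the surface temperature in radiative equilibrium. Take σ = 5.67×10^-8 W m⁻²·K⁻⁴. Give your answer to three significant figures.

470 K

At the top of the atmosphere, σT_e⁴ = S(1−α)/4 = 1772 W m⁻², giving T_e = 420.5 K.
Surface balance with a leaky layer gives σT_s⁴ = σT_e⁴·2/(2−ε), so T_s = T_e·[2/(2−0.72)]^(1/4) = 470.1 K.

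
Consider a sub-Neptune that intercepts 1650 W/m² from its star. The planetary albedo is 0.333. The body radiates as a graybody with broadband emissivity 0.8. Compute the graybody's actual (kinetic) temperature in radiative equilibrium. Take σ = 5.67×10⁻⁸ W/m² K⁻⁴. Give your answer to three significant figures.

279 kelvin

Averaging over the sphere, the absorbed flux is S(1−α)/4 = 275.1 W/m².
Equating to εσT⁴ with ε = 0.8: T = (275.1/0.8σ)^(1/4) = 279.1 K.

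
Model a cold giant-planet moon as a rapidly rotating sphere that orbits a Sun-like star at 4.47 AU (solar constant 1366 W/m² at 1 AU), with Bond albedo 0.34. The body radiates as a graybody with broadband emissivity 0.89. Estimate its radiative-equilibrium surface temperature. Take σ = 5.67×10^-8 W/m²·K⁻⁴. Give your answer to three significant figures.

Irradiance scales as 1/d², so S = 1366 W/m² × (1/4.47)² = 68.37 W/m².
Averaging over the sphere, the absorbed flux is S(1−α)/4 = 11.28 W/m².
Equating to εσT⁴ with ε = 0.89: T = (11.28/0.89σ)^(1/4) = 122.3 K.

122 K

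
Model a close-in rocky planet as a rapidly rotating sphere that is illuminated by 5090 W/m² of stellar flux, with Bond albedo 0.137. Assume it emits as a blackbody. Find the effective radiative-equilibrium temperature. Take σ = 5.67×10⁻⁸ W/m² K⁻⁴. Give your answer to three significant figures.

373 K

The planet absorbs (1−α)S over its disc πR² and re-emits over 4πR², so the mean absorbed flux is (1−0.137)·5090/4 = 1098 W/m².
In equilibrium σT⁴ equals this, so T = 373.1 K.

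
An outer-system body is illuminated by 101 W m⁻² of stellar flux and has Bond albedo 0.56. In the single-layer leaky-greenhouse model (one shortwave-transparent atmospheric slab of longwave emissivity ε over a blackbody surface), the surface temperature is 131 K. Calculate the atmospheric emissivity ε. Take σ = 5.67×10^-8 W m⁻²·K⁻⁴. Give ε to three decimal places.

TOA balance gives T_e = 118.3 K.
Inverting T_s⁴ = 2T_e⁴/(2−ε): (T_e/T_s)⁴ = 0.6653, so ε = 2(1 − 0.6653) = 0.6693.

0.669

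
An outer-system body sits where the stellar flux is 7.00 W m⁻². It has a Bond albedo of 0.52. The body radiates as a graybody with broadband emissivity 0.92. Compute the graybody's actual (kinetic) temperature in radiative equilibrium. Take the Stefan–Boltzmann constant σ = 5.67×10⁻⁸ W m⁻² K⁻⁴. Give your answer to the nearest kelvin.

Absorbed flux (global mean): S(1−α)/4 = 7.000·0.48/4 = 0.8400 W m⁻².
Equating to εσT⁴ with ε = 0.92: T = (0.8400/0.92σ)^(1/4) = 63.35 K.

63 K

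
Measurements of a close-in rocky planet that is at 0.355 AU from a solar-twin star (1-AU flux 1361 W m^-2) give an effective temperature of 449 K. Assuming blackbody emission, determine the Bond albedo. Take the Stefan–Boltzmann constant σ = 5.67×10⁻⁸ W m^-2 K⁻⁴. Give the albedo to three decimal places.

Flux at the orbit: S = 1361/(0.355)² = 10800 W m^-2.
From σT⁴ = S(1−α)/4 we invert for α: 1−α = 4σT⁴/S.
4σT⁴ = 4·5.67×10⁻⁸·(449)⁴ = 9218 W m^-2.
Hence α = 1 − 9218/10800 = 0.1465.

0.146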